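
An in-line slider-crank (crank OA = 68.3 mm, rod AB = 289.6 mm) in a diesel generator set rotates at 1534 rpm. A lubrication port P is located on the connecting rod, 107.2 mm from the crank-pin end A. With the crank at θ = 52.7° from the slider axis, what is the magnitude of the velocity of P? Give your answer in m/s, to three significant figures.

10.1

ω = 160.6 rad/s.  Crank-pin speed |V_A| = rω = 10.972 m/s, perpendicular to OA.
Rod angle: sinφ = −(r/L) sinθ ⇒ φ = -10.813°; ω_rod = −rω cosθ/√(L²−r²sin²θ) = -23.373 rad/s.
V_P = V_A + ω_rod × AP, with AP = 0.1072 m along the rod.
Components: V_Px = −rω sinθ − a·ω_rod·sinφ = -9.1978 m/s;  V_Py = rω cosθ + a·ω_rod·cosφ = +4.1876 m/s.
|V_P| = √(V_Px² + V_Py²) = 10.106 m/s.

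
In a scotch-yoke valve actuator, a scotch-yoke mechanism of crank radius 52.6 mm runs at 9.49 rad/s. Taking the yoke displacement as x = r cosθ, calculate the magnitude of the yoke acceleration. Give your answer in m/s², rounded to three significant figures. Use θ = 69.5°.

1.66

ω = 9.49 rad/s
x = r cosθ ⇒ ẍ = −rω² cosθ (ω constant).
|a| = rω²|cosθ| = 0.0526·(9.49)²·|cos 69.5°| = 1.659 m/s².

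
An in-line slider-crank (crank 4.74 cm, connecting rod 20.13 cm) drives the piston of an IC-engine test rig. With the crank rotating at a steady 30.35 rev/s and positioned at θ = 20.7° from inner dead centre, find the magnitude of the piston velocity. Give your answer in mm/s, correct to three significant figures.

ω = 2π·30.4 = 190.7 rad/s
For an in-line slider-crank, x = r cosθ + √(L² − r² sin²θ), so v = −rω sinθ·[1 + r cosθ/√(L² − r² sin²θ)].
With r = 0.0474 m, L = 0.2013 m, θ = 20.7°: √(L² − r² sin²θ) = 0.2006 m.
v = −0.0474·190.7·0.35347·[1 + 0.0474·0.93544/0.2006] = -3.9012 m/s.
|v| = 3.9012 m/s = 3901.2 mm/s.

3900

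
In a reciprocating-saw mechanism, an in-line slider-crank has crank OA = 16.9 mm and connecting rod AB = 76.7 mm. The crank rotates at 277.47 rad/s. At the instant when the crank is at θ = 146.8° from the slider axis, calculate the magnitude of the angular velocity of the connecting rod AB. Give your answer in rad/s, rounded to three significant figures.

51.5

ω = 277.5 rad/s
The rod makes angle φ with the slider axis where L sinφ = r sinθ; differentiating, L cosφ·φ̇ = r ω cosθ.
L cosφ = √(L² − r² sin²θ) = 0.07614 m.
|ω_rod| = r ω |cosθ| / √(L² − r² sin²θ) = 0.0169·277.5·0.83676/0.07614 = 51.534 rad/s.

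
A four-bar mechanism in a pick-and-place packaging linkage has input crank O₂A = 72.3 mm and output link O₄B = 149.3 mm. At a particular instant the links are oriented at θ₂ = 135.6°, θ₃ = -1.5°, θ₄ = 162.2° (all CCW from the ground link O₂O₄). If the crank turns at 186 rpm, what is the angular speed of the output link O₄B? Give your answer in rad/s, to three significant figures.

22.9

ω₂ = 19.48 rad/s (from 186 rpm).
Differentiating the loop-closure r₂e^{iθ₂}+r₃e^{iθ₃}=r₁+r₄e^{iθ₄} gives r₂ω₂e^{iθ₂}+r₃ω₃e^{iθ₃}=r₄ω₄e^{iθ₄}.
Eliminating the other unknown: ω₄ = r₂ω₂ sin(θ₂−θ₃) / [r₄ sin(θ₄−θ₃)].
Numerator sine = +0.68072; denominator sine = +0.28067.
Result = 0.0723·19.48·(+0.68072) / (0.1493·(+0.28067)) = +22.877 rad/s; magnitude 22.877 rad/s.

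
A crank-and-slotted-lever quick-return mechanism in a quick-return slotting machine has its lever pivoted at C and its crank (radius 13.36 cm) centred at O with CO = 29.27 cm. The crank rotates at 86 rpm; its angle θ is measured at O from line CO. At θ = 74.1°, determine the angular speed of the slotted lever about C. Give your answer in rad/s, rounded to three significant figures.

2.06

ω = 9.006 rad/s (from 86 rpm).
Crank pin A relative to C: A = (d + r cosθ, r sinθ); lever angle φ = atan2(r sinθ, d + r cosθ).
Differentiating tanφ: φ̇ = rω(d cosθ + r)/(d² + r² + 2dr cosθ).
d² + r² + 2dr cosθ = |CA|² = 0.124948 m²;  d cosθ + r = +0.21379 m.
|ω_lever| = |0.1336·9.006·+0.21379| / 0.124948 = 2.0587 rad/s.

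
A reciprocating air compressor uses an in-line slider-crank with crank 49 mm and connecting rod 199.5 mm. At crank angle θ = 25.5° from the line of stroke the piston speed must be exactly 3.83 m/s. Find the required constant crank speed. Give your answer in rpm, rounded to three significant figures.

For an in-line slider-crank, |v_piston| = rω|sinθ|·[1 + r cosθ/√(L² − r² sin²θ)].
With r = 0.049 m, L = 0.1995 m, θ = 25.5°: the bracketed kinematic factor |dx/dθ| = 0.025798 m.
ω = v/|dx/dθ| = 3.83/0.025798 = 148.46 rad/s.
N = 60ω/(2π) = 1417.7 rpm.

1420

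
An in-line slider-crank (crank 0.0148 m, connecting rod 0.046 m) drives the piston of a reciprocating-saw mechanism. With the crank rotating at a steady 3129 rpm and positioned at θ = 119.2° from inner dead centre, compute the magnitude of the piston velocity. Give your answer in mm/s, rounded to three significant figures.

3540

ω = 2π·3129/60 = 327.7 rad/s
For an in-line slider-crank, x = r cosθ + √(L² − r² sin²θ), so v = −rω sinθ·[1 + r cosθ/√(L² − r² sin²θ)].
With r = 0.0148 m, L = 0.046 m, θ = 119.2°: √(L² − r² sin²θ) = 0.044149 m.
v = −0.0148·327.7·0.87292·[1 + 0.0148·-0.48786/0.044149] = -3.5409 m/s.
|v| = 3.5409 m/s = 3540.9 mm/s.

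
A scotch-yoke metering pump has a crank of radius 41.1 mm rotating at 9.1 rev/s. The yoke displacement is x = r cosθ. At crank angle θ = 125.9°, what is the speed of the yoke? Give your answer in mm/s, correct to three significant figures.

1900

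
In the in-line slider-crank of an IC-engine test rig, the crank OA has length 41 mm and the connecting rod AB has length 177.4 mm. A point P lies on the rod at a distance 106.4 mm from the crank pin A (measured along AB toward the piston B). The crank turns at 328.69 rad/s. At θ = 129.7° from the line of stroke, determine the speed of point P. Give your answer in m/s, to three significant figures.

ω = 328.7 rad/s.  Crank-pin speed |V_A| = rω = 13.476 m/s, perpendicular to OA.
Rod angle: sinφ = −(r/L) sinθ ⇒ φ = -10.243°; ω_rod = −rω cosθ/√(L²−r²sin²θ) = +49.31 rad/s.
V_P = V_A + ω_rod × AP, with AP = 0.1064 m along the rod.
Components: V_Px = −rω sinθ − a·ω_rod·sinφ = -9.4357 m/s;  V_Py = rω cosθ + a·ω_rod·cosφ = -3.4452 m/s.
|V_P| = √(V_Px² + V_Py²) = 10.045 m/s.

10.0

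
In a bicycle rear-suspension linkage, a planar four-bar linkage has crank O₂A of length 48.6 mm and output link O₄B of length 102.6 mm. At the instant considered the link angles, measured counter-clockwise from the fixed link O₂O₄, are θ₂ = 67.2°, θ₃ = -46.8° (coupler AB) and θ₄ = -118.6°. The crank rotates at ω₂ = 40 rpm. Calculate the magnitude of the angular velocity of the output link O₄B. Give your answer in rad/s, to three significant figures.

1.91

ω₂ = 4.189 rad/s (from 40 rpm).
Differentiating the loop-closure r₂e^{iθ₂}+r₃e^{iθ₃}=r₁+r₄e^{iθ₄} gives r₂ω₂e^{iθ₂}+r₃ω₃e^{iθ₃}=r₄ω₄e^{iθ₄}.
Eliminating the other unknown: ω₄ = r₂ω₂ sin(θ₂−θ₃) / [r₄ sin(θ₄−θ₃)].
Numerator sine = +0.91355; denominator sine = -0.94997.
Result = 0.0486·4.189·(+0.91355) / (0.1026·(-0.94997)) = -1.9081 rad/s; magnitude 1.9081 rad/s.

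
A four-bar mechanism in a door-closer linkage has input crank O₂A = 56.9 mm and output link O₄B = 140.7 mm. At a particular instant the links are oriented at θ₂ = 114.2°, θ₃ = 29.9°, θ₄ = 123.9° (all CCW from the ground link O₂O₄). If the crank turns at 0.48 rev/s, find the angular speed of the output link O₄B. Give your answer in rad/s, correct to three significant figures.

1.22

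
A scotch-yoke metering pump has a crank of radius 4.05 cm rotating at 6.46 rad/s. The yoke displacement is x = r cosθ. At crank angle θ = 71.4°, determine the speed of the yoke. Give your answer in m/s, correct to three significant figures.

0.248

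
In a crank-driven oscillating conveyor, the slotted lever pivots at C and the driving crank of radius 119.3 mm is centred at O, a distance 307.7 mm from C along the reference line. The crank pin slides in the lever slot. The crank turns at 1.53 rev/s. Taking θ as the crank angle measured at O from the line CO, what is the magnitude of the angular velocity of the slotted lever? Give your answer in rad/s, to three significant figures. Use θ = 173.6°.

ω = 9.613 rad/s (from 1.53 rev/s).
Crank pin A relative to C: A = (d + r cosθ, r sinθ); lever angle φ = atan2(r sinθ, d + r cosθ).
Differentiating tanφ: φ̇ = rω(d cosθ + r)/(d² + r² + 2dr cosθ).
d² + r² + 2dr cosθ = |CA|² = 0.0359521 m²;  d cosθ + r = -0.18648 m.
|ω_lever| = |0.1193·9.613·-0.18648| / 0.0359521 = 5.9487 rad/s.

5.95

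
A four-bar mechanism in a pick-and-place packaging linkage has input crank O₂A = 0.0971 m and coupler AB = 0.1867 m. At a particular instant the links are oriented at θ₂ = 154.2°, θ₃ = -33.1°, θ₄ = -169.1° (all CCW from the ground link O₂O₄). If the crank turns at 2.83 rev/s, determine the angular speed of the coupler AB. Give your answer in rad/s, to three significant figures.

ω₂ = 17.78 rad/s (from 2.83 rev/s).
Differentiating the loop-closure r₂e^{iθ₂}+r₃e^{iθ₃}=r₁+r₄e^{iθ₄} gives r₂ω₂e^{iθ₂}+r₃ω₃e^{iθ₃}=r₄ω₄e^{iθ₄}.
Eliminating the other unknown: ω₃ = r₂ω₂ sin(θ₄−θ₂) / [r₃ sin(θ₃−θ₄)].
Numerator sine = +0.59763; denominator sine = +0.69466.
Result = 0.0971·17.78·(+0.59763) / (0.1867·(+0.69466)) = +7.9561 rad/s; magnitude 7.9561 rad/s.

7.96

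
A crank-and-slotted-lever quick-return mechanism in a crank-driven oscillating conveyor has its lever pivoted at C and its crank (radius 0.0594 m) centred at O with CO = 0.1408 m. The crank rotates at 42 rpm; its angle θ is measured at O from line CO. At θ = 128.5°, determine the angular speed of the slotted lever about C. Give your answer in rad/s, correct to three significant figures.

0.570

ω = 4.398 rad/s (from 42 rpm).
Crank pin A relative to C: A = (d + r cosθ, r sinθ); lever angle φ = atan2(r sinθ, d + r cosθ).
Differentiating tanφ: φ̇ = rω(d cosθ + r)/(d² + r² + 2dr cosθ).
d² + r² + 2dr cosθ = |CA|² = 0.0129402 m²;  d cosθ + r = -0.02825 m.
|ω_lever| = |0.0594·4.398·-0.02825| / 0.0129402 = 0.57035 rad/s.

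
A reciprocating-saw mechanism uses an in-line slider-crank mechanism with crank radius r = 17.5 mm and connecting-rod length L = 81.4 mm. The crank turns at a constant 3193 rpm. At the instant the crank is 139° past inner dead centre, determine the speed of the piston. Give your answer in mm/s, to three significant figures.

ω = 2π·3193/60 = 334.4 rad/s
For an in-line slider-crank, x = r cosθ + √(L² − r² sin²θ), so v = −rω sinθ·[1 + r cosθ/√(L² − r² sin²θ)].
With r = 0.0175 m, L = 0.0814 m, θ = 139°: √(L² − r² sin²θ) = 0.080586 m.
v = −0.0175·334.4·0.65606·[1 + 0.0175·-0.75471/0.080586] = -3.2097 m/s.
|v| = 3.2097 m/s = 3209.7 mm/s.

3210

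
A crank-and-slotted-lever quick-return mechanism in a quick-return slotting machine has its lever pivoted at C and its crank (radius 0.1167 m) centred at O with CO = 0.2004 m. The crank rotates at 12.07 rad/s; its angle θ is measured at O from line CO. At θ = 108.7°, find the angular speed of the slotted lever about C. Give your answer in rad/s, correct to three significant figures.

ω = 12.07 rad/s
Crank pin A relative to C: A = (d + r cosθ, r sinθ); lever angle φ = atan2(r sinθ, d + r cosθ).
Differentiating tanφ: φ̇ = rω(d cosθ + r)/(d² + r² + 2dr cosθ).
d² + r² + 2dr cosθ = |CA|² = 0.0387829 m²;  d cosθ + r = +0.052449 m.
|ω_lever| = |0.1167·12.07·+0.052449| / 0.0387829 = 1.9049 rad/s.

1.90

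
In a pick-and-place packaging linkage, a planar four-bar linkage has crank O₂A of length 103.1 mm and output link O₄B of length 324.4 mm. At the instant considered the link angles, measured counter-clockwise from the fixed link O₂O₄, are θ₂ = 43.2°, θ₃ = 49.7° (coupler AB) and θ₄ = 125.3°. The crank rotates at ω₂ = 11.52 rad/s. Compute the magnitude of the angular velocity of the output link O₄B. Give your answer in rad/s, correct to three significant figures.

ω₂ = 11.52 rad/s
Differentiating the loop-closure r₂e^{iθ₂}+r₃e^{iθ₃}=r₁+r₄e^{iθ₄} gives r₂ω₂e^{iθ₂}+r₃ω₃e^{iθ₃}=r₄ω₄e^{iθ₄}.
Eliminating the other unknown: ω₄ = r₂ω₂ sin(θ₂−θ₃) / [r₄ sin(θ₄−θ₃)].
Numerator sine = -0.11320; denominator sine = +0.96858.
Result = 0.1031·11.52·(-0.11320) / (0.3244·(+0.96858)) = -0.42791 rad/s; magnitude 0.42791 rad/s.

0.428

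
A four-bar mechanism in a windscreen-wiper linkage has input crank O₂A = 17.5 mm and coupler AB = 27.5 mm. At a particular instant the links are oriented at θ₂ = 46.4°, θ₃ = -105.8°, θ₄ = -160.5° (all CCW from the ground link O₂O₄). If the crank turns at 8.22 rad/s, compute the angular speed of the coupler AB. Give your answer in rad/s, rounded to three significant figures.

ω₂ = 8.22 rad/s
Differentiating the loop-closure r₂e^{iθ₂}+r₃e^{iθ₃}=r₁+r₄e^{iθ₄} gives r₂ω₂e^{iθ₂}+r₃ω₃e^{iθ₃}=r₄ω₄e^{iθ₄}.
Eliminating the other unknown: ω₃ = r₂ω₂ sin(θ₄−θ₂) / [r₃ sin(θ₃−θ₄)].
Numerator sine = +0.45243; denominator sine = +0.81614.
Result = 0.0175·8.22·(+0.45243) / (0.0275·(+0.81614)) = +2.8998 rad/s; magnitude 2.8998 rad/s.

2.90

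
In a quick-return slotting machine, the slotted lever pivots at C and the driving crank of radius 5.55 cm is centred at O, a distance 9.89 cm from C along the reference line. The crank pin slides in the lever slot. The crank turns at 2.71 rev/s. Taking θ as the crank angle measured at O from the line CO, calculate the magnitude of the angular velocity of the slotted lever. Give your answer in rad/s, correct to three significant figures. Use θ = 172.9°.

20.5

ω = 17.03 rad/s (from 2.71 rev/s).
Crank pin A relative to C: A = (d + r cosθ, r sinθ); lever angle φ = atan2(r sinθ, d + r cosθ).
Differentiating tanφ: φ̇ = rω(d cosθ + r)/(d² + r² + 2dr cosθ).
d² + r² + 2dr cosθ = |CA|² = 0.00196774 m²;  d cosθ + r = -0.042642 m.
|ω_lever| = |0.0555·17.03·-0.042642| / 0.00196774 = 20.479 rad/s.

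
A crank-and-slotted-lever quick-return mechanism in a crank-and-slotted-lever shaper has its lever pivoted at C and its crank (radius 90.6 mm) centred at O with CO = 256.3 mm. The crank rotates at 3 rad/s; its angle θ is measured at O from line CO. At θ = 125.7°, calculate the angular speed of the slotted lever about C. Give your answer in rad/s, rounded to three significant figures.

ω = 3 rad/s
Crank pin A relative to C: A = (d + r cosθ, r sinθ); lever angle φ = atan2(r sinθ, d + r cosθ).
Differentiating tanφ: φ̇ = rω(d cosθ + r)/(d² + r² + 2dr cosθ).
d² + r² + 2dr cosθ = |CA|² = 0.0467975 m²;  d cosθ + r = -0.058962 m.
|ω_lever| = |0.0906·3·-0.058962| / 0.0467975 = 0.34245 rad/s.

0.342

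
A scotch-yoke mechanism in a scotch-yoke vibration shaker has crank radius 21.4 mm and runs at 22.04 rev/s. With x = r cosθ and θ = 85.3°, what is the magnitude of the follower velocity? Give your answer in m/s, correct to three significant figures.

ω = 138.5 rad/s (from 22.04 rev/s).
x = r cosθ ⇒ ẋ = −rω sinθ.
|v| = rω|sinθ| = 0.0214·138.5·|sin 85.3°| = 2.9535 m/s.

2.95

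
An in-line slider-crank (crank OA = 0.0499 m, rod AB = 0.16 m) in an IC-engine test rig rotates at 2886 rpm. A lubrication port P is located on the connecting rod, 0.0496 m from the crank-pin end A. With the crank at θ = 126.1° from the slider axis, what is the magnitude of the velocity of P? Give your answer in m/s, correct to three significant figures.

ω = 302.2 rad/s.  Crank-pin speed |V_A| = rω = 15.081 m/s, perpendicular to OA.
Rod angle: sinφ = −(r/L) sinθ ⇒ φ = -14.595°; ω_rod = −rω cosθ/√(L²−r²sin²θ) = +57.387 rad/s.
V_P = V_A + ω_rod × AP, with AP = 0.0496 m along the rod.
Components: V_Px = −rω sinθ − a·ω_rod·sinφ = -11.468 m/s;  V_Py = rω cosθ + a·ω_rod·cosφ = -6.131 m/s.
|V_P| = √(V_Px² + V_Py²) = 13.004 m/s.

13.0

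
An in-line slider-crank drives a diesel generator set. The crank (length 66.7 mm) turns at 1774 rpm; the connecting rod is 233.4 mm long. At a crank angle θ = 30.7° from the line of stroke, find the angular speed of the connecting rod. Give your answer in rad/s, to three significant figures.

ω = 185.8 rad/s (converted from 1774 rpm).
The rod makes angle φ with the slider axis where L sinφ = r sinθ; differentiating, L cosφ·φ̇ = r ω cosθ.
L cosφ = √(L² − r² sin²θ) = 0.2309 m.
|ω_rod| = r ω |cosθ| / √(L² − r² sin²θ) = 0.0667·185.8·0.85985/0.2309 = 46.143 rad/s.

46.1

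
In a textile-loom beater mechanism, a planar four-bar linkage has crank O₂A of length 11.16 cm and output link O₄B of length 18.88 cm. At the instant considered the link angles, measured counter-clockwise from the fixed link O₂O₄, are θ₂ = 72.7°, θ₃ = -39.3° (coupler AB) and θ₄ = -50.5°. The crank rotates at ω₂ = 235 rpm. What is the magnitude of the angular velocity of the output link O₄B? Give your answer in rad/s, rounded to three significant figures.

ω₂ = 24.61 rad/s (from 235 rpm).
Differentiating the loop-closure r₂e^{iθ₂}+r₃e^{iθ₃}=r₁+r₄e^{iθ₄} gives r₂ω₂e^{iθ₂}+r₃ω₃e^{iθ₃}=r₄ω₄e^{iθ₄}.
Eliminating the other unknown: ω₄ = r₂ω₂ sin(θ₂−θ₃) / [r₄ sin(θ₄−θ₃)].
Numerator sine = +0.92718; denominator sine = -0.19423.
Result = 0.1116·24.61·(+0.92718) / (0.1888·(-0.19423)) = -69.438 rad/s; magnitude 69.438 rad/s.

69.4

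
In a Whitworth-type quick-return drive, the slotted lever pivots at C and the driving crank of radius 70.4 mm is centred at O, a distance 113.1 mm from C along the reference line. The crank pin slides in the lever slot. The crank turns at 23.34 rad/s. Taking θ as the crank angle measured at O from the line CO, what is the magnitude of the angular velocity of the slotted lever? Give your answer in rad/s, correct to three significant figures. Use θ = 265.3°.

6.11

ω = 23.34 rad/s
Crank pin A relative to C: A = (d + r cosθ, r sinθ); lever angle φ = atan2(r sinθ, d + r cosθ).
Differentiating tanφ: φ̇ = rω(d cosθ + r)/(d² + r² + 2dr cosθ).
d² + r² + 2dr cosθ = |CA|² = 0.0164429 m²;  d cosθ + r = +0.061133 m.
|ω_lever| = |0.0704·23.34·+0.061133| / 0.0164429 = 6.109 rad/s.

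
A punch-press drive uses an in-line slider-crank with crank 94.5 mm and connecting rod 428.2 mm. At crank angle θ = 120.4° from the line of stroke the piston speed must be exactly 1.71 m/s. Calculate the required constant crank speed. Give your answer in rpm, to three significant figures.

For an in-line slider-crank, |v_piston| = rω|sinθ|·[1 + r cosθ/√(L² − r² sin²θ)].
With r = 0.0945 m, L = 0.4282 m, θ = 120.4°: the bracketed kinematic factor |dx/dθ| = 0.072235 m.
ω = v/|dx/dθ| = 1.71/0.072235 = 23.673 rad/s.
N = 60ω/(2π) = 226.06 rpm.

226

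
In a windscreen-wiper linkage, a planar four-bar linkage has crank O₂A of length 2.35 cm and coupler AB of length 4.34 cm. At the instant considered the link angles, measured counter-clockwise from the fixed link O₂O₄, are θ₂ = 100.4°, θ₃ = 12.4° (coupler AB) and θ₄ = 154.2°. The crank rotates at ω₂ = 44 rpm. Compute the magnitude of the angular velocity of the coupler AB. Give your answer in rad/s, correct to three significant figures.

3.26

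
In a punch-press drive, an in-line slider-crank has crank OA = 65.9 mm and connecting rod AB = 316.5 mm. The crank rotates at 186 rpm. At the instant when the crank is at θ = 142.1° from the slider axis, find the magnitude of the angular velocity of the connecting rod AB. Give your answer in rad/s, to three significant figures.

ω = 19.48 rad/s (converted from 186 rpm).
The rod makes angle φ with the slider axis where L sinφ = r sinθ; differentiating, L cosφ·φ̇ = r ω cosθ.
L cosφ = √(L² − r² sin²θ) = 0.3139 m.
|ω_rod| = r ω |cosθ| / √(L² − r² sin²θ) = 0.0659·19.48·0.78908/0.3139 = 3.2267 rad/s.

3.23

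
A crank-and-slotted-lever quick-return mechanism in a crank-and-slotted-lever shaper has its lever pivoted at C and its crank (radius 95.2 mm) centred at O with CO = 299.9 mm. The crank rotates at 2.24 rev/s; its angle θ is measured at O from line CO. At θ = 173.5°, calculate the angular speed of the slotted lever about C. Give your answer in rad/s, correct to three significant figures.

ω = 14.07 rad/s (from 2.24 rev/s).
Crank pin A relative to C: A = (d + r cosθ, r sinθ); lever angle φ = atan2(r sinθ, d + r cosθ).
Differentiating tanφ: φ̇ = rω(d cosθ + r)/(d² + r² + 2dr cosθ).
d² + r² + 2dr cosθ = |CA|² = 0.0422691 m²;  d cosθ + r = -0.20277 m.
|ω_lever| = |0.0952·14.07·-0.20277| / 0.0422691 = 6.4276 rad/s.

6.43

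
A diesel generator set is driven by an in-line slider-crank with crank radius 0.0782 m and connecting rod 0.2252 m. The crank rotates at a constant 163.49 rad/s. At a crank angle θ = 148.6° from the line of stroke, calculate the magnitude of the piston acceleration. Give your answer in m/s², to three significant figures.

1430

ω = 163.5 rad/s
x(θ) = r cosθ + √(L² − r² sin²θ); with ω constant, a = ω²·d²x/dθ².
d²x/dθ² = −r cosθ − r²(cos2θ)/√u − r⁴ sin²2θ/(4u^{3/2}),  u = L² − r² sin²θ = 0.0490551 m².
Substituting r = 0.0782 m, L = 0.2252 m, θ = 148.6°: d²x/dθ² = +0.053446 m.
a = ω²·d²x/dθ² = (163.5)²·(+0.053446) = +1428.6 m/s²;  |a| = 1428.6 m/s².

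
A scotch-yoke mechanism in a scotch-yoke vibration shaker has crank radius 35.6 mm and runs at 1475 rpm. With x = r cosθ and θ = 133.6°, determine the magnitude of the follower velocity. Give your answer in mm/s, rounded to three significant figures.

ω = 154.5 rad/s (from 1475 rpm).
x = r cosθ ⇒ ẋ = −rω sinθ.
|v| = rω|sinθ| = 0.0356·154.5·|sin 133.6°| = 3.9821 m/s = 3982.1 mm/s.

3980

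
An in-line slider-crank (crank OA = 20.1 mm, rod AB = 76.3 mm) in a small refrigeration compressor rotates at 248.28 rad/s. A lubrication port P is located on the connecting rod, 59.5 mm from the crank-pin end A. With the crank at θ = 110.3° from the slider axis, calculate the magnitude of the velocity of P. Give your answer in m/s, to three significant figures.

ω = 248.3 rad/s.  Crank-pin speed |V_A| = rω = 4.9904 m/s, perpendicular to OA.
Rod angle: sinφ = −(r/L) sinθ ⇒ φ = -14.304°; ω_rod = −rω cosθ/√(L²−r²sin²θ) = +23.417 rad/s.
V_P = V_A + ω_rod × AP, with AP = 0.0595 m along the rod.
Components: V_Px = −rω sinθ − a·ω_rod·sinφ = -4.3362 m/s;  V_Py = rω cosθ + a·ω_rod·cosφ = -0.38122 m/s.
|V_P| = √(V_Px² + V_Py²) = 4.3529 m/s.

4.35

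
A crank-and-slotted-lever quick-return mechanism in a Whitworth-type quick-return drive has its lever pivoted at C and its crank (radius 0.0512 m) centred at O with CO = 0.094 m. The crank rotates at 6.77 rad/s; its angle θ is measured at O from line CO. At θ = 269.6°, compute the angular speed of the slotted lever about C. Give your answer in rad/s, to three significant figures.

ω = 6.77 rad/s
Crank pin A relative to C: A = (d + r cosθ, r sinθ); lever angle φ = atan2(r sinθ, d + r cosθ).
Differentiating tanφ: φ̇ = rω(d cosθ + r)/(d² + r² + 2dr cosθ).
d² + r² + 2dr cosθ = |CA|² = 0.0113902 m²;  d cosθ + r = +0.050544 m.
|ω_lever| = |0.0512·6.77·+0.050544| / 0.0113902 = 1.5381 rad/s.

1.54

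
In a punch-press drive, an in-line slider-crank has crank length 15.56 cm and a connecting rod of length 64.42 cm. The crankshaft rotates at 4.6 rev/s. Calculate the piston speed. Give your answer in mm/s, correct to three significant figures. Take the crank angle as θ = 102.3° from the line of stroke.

4160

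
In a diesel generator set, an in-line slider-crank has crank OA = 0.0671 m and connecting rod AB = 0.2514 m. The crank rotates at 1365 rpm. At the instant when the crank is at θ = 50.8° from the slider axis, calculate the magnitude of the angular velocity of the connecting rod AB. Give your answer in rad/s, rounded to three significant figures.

24.6

ω = 142.9 rad/s (converted from 1365 rpm).
The rod makes angle φ with the slider axis where L sinφ = r sinθ; differentiating, L cosφ·φ̇ = r ω cosθ.
L cosφ = √(L² − r² sin²θ) = 0.24596 m.
|ω_rod| = r ω |cosθ| / √(L² − r² sin²θ) = 0.0671·142.9·0.63203/0.24596 = 24.646 rad/s.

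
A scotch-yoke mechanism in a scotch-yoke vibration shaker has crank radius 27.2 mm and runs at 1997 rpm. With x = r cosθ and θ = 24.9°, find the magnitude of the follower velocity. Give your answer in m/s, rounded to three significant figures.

2.39

ω = 209.1 rad/s (from 1997 rpm).
x = r cosθ ⇒ ẋ = −rω sinθ.
|v| = rω|sinθ| = 0.0272·209.1·|sin 24.9°| = 2.3949 m/s.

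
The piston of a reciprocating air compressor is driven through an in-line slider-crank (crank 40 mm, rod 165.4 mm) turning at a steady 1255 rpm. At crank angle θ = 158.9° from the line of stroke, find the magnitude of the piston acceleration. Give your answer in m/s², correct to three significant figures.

519

ω = 2π·1255/60 = 131.4 rad/s
x(θ) = r cosθ + √(L² − r² sin²θ); with ω constant, a = ω²·d²x/dθ².
d²x/dθ² = −r cosθ − r²(cos2θ)/√u − r⁴ sin²2θ/(4u^{3/2}),  u = L² − r² sin²θ = 0.0271498 m².
Substituting r = 0.04 m, L = 0.1654 m, θ = 158.9°: d²x/dθ² = +0.03006 m.
a = ω²·d²x/dθ² = (131.4)²·(+0.03006) = +519.2 m/s²;  |a| = 519.2 m/s².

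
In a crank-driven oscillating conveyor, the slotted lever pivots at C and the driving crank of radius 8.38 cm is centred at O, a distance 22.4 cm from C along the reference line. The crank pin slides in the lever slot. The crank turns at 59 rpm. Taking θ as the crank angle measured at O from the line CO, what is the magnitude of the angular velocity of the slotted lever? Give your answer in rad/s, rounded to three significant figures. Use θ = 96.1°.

ω = 6.178 rad/s (from 59 rpm).
Crank pin A relative to C: A = (d + r cosθ, r sinθ); lever angle φ = atan2(r sinθ, d + r cosθ).
Differentiating tanφ: φ̇ = rω(d cosθ + r)/(d² + r² + 2dr cosθ).
d² + r² + 2dr cosθ = |CA|² = 0.053209 m²;  d cosθ + r = +0.059997 m.
|ω_lever| = |0.0838·6.178·+0.059997| / 0.053209 = 0.5838 rad/s.

0.584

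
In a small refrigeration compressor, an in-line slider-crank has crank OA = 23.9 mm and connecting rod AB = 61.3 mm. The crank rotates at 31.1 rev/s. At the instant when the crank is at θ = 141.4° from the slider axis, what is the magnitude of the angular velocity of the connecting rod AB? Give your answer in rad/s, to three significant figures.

61.4

ω = 195.4 rad/s (converted from 31.1 rev/s).
The rod makes angle φ with the slider axis where L sinφ = r sinθ; differentiating, L cosφ·φ̇ = r ω cosθ.
L cosφ = √(L² − r² sin²θ) = 0.059459 m.
|ω_rod| = r ω |cosθ| / √(L² − r² sin²θ) = 0.0239·195.4·0.78152/0.059459 = 61.385 rad/s.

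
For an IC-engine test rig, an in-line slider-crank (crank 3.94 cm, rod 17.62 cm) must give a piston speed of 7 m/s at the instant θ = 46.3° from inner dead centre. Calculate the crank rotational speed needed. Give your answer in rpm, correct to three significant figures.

2030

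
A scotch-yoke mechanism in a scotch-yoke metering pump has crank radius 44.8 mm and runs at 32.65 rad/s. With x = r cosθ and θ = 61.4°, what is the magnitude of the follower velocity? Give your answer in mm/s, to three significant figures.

1280

ω = 32.65 rad/s
x = r cosθ ⇒ ẋ = −rω sinθ.
|v| = rω|sinθ| = 0.0448·32.65·|sin 61.4°| = 1.2842 m/s = 1284.2 mm/s.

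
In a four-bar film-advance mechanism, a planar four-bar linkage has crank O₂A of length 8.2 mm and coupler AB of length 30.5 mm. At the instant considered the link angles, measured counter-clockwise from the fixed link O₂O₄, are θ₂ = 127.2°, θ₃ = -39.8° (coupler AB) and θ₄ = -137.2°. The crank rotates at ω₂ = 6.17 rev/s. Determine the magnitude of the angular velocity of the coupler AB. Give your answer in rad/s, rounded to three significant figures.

ω₂ = 38.77 rad/s (from 6.17 rev/s).
Differentiating the loop-closure r₂e^{iθ₂}+r₃e^{iθ₃}=r₁+r₄e^{iθ₄} gives r₂ω₂e^{iθ₂}+r₃ω₃e^{iθ₃}=r₄ω₄e^{iθ₄}.
Eliminating the other unknown: ω₃ = r₂ω₂ sin(θ₄−θ₂) / [r₃ sin(θ₃−θ₄)].
Numerator sine = +0.99523; denominator sine = +0.99167.
Result = 0.0082·38.77·(+0.99523) / (0.0305·(+0.99167)) = +10.46 rad/s; magnitude 10.46 rad/s.

10.5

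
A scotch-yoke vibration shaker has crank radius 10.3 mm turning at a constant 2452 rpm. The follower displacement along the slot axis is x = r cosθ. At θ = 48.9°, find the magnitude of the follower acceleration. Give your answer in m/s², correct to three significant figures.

446

ω = 256.8 rad/s (from 2452 rpm).
x = r cosθ ⇒ ẍ = −rω² cosθ (ω constant).
|a| = rω²|cosθ| = 0.0103·(256.8)²·|cos 48.9°| = 446.43 m/s².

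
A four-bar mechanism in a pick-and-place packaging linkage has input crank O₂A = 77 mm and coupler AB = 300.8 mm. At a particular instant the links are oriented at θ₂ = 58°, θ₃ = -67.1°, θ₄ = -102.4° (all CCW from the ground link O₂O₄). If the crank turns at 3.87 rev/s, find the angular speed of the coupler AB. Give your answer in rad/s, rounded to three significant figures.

ω₂ = 24.32 rad/s (from 3.87 rev/s).
Differentiating the loop-closure r₂e^{iθ₂}+r₃e^{iθ₃}=r₁+r₄e^{iθ₄} gives r₂ω₂e^{iθ₂}+r₃ω₃e^{iθ₃}=r₄ω₄e^{iθ₄}.
Eliminating the other unknown: ω₃ = r₂ω₂ sin(θ₄−θ₂) / [r₃ sin(θ₃−θ₄)].
Numerator sine = -0.33545; denominator sine = +0.57786.
Result = 0.077·24.32·(-0.33545) / (0.3008·(+0.57786)) = -3.6134 rad/s; magnitude 3.6134 rad/s.

3.61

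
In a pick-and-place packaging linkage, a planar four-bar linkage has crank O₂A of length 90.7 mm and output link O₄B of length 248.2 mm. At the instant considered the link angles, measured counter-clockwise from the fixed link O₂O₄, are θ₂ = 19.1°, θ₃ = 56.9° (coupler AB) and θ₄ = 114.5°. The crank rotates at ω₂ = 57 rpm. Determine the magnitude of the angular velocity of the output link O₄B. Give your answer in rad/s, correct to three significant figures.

ω₂ = 5.969 rad/s (from 57 rpm).
Differentiating the loop-closure r₂e^{iθ₂}+r₃e^{iθ₃}=r₁+r₄e^{iθ₄} gives r₂ω₂e^{iθ₂}+r₃ω₃e^{iθ₃}=r₄ω₄e^{iθ₄}.
Eliminating the other unknown: ω₄ = r₂ω₂ sin(θ₂−θ₃) / [r₄ sin(θ₄−θ₃)].
Numerator sine = -0.61291; denominator sine = +0.84433.
Result = 0.0907·5.969·(-0.61291) / (0.2482·(+0.84433)) = -1.5834 rad/s; magnitude 1.5834 rad/s.

1.58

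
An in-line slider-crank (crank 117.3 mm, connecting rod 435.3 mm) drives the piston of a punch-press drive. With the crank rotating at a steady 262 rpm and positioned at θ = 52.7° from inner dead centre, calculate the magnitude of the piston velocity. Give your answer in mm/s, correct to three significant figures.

ω = 2π·262/60 = 27.44 rad/s
For an in-line slider-crank, x = r cosθ + √(L² − r² sin²θ), so v = −rω sinθ·[1 + r cosθ/√(L² − r² sin²θ)].
With r = 0.1173 m, L = 0.4353 m, θ = 52.7°: √(L² − r² sin²θ) = 0.42518 m.
v = −0.1173·27.44·0.79547·[1 + 0.1173·0.60599/0.42518] = -2.9881 m/s.
|v| = 2.9881 m/s = 2988.1 mm/s.

2990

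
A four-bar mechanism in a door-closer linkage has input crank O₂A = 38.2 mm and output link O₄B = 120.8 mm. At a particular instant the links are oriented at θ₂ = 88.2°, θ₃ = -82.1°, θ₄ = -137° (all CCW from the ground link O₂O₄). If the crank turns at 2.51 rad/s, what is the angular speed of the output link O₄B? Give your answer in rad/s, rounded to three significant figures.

0.163

ω₂ = 2.51 rad/s
Differentiating the loop-closure r₂e^{iθ₂}+r₃e^{iθ₃}=r₁+r₄e^{iθ₄} gives r₂ω₂e^{iθ₂}+r₃ω₃e^{iθ₃}=r₄ω₄e^{iθ₄}.
Eliminating the other unknown: ω₄ = r₂ω₂ sin(θ₂−θ₃) / [r₄ sin(θ₄−θ₃)].
Numerator sine = +0.16849; denominator sine = -0.81815.
Result = 0.0382·2.51·(+0.16849) / (0.1208·(-0.81815)) = -0.16346 rad/s; magnitude 0.16346 rad/s.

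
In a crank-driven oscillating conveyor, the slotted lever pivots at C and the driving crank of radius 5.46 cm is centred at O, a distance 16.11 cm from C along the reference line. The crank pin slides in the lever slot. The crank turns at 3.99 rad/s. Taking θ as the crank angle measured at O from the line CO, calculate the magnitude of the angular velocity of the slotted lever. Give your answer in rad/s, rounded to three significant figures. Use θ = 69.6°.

0.688

ω = 3.99 rad/s
Crank pin A relative to C: A = (d + r cosθ, r sinθ); lever angle φ = atan2(r sinθ, d + r cosθ).
Differentiating tanφ: φ̇ = rω(d cosθ + r)/(d² + r² + 2dr cosθ).
d² + r² + 2dr cosθ = |CA|² = 0.0350665 m²;  d cosθ + r = +0.11075 m.
|ω_lever| = |0.0546·3.99·+0.11075| / 0.0350665 = 0.68808 rad/s.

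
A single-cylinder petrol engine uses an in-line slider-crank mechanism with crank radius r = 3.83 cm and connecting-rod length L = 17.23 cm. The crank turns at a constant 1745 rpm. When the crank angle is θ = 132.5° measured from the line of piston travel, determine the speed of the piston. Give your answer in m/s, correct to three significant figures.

ω = 2π·1745/60 = 182.7 rad/s
For an in-line slider-crank, x = r cosθ + √(L² − r² sin²θ), so v = −rω sinθ·[1 + r cosθ/√(L² − r² sin²θ)].
With r = 0.0383 m, L = 0.1723 m, θ = 132.5°: √(L² − r² sin²θ) = 0.16997 m.
v = −0.0383·182.7·0.73728·[1 + 0.0383·-0.67559/0.16997] = -4.3745 m/s.
|v| = 4.3745 m/s.

4.37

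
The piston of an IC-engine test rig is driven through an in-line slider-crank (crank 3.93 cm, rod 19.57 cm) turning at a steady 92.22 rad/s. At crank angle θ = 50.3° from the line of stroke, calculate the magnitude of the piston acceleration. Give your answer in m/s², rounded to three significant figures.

ω = 92.22 rad/s
x(θ) = r cosθ + √(L² − r² sin²θ); with ω constant, a = ω²·d²x/dθ².
d²x/dθ² = −r cosθ − r²(cos2θ)/√u − r⁴ sin²2θ/(4u^{3/2}),  u = L² − r² sin²θ = 0.0373842 m².
Substituting r = 0.0393 m, L = 0.1957 m, θ = 50.3°: d²x/dθ² = -0.023714 m.
a = ω²·d²x/dθ² = (92.22)²·(-0.023714) = -201.68 m/s²;  |a| = 201.68 m/s².

202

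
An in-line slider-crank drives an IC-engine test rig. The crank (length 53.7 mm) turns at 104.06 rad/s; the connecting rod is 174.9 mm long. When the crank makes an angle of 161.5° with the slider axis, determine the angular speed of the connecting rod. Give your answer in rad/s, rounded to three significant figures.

30.4

ω = 104.1 rad/s
The rod makes angle φ with the slider axis where L sinφ = r sinθ; differentiating, L cosφ·φ̇ = r ω cosθ.
L cosφ = √(L² − r² sin²θ) = 0.17407 m.
|ω_rod| = r ω |cosθ| / √(L² − r² sin²θ) = 0.0537·104.1·0.94832/0.17407 = 30.444 rad/s.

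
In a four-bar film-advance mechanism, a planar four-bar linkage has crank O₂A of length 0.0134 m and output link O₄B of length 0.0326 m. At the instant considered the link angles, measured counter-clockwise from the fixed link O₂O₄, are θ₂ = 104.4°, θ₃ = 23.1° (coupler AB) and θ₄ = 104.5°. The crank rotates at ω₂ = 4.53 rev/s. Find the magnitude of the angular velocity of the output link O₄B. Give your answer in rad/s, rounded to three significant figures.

ω₂ = 28.46 rad/s (from 4.53 rev/s).
Differentiating the loop-closure r₂e^{iθ₂}+r₃e^{iθ₃}=r₁+r₄e^{iθ₄} gives r₂ω₂e^{iθ₂}+r₃ω₃e^{iθ₃}=r₄ω₄e^{iθ₄}.
Eliminating the other unknown: ω₄ = r₂ω₂ sin(θ₂−θ₃) / [r₄ sin(θ₄−θ₃)].
Numerator sine = +0.98849; denominator sine = +0.98876.
Result = 0.0134·28.46·(+0.98849) / (0.0326·(+0.98876)) = +11.696 rad/s; magnitude 11.696 rad/s.

11.7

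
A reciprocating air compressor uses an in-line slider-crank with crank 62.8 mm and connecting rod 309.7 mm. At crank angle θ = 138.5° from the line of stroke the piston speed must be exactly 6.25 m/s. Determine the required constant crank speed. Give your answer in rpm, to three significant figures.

1690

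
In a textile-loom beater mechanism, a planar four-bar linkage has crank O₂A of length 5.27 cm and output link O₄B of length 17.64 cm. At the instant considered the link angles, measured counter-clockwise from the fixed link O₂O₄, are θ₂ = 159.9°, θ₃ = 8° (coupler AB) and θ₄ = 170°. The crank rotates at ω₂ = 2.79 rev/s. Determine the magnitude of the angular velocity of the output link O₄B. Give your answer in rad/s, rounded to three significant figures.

7.98

ω₂ = 17.53 rad/s (from 2.79 rev/s).
Differentiating the loop-closure r₂e^{iθ₂}+r₃e^{iθ₃}=r₁+r₄e^{iθ₄} gives r₂ω₂e^{iθ₂}+r₃ω₃e^{iθ₃}=r₄ω₄e^{iθ₄}.
Eliminating the other unknown: ω₄ = r₂ω₂ sin(θ₂−θ₃) / [r₄ sin(θ₄−θ₃)].
Numerator sine = +0.47101; denominator sine = +0.30902.
Result = 0.0527·17.53·(+0.47101) / (0.1764·(+0.30902)) = +7.9826 rad/s; magnitude 7.9826 rad/s.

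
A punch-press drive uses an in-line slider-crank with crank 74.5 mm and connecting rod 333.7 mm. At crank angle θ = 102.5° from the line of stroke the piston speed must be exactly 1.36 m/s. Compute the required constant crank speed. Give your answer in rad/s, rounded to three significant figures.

For an in-line slider-crank, |v_piston| = rω|sinθ|·[1 + r cosθ/√(L² − r² sin²θ)].
With r = 0.0745 m, L = 0.3337 m, θ = 102.5°: the bracketed kinematic factor |dx/dθ| = 0.069133 m.
ω = v/|dx/dθ| = 1.36/0.069133 = 19.672 rad/s.

19.7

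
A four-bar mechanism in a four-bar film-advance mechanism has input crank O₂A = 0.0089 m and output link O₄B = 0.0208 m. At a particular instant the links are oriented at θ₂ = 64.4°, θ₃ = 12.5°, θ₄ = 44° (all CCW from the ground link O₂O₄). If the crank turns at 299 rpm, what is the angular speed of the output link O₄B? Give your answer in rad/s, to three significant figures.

20.2

ω₂ = 31.31 rad/s (from 299 rpm).
Differentiating the loop-closure r₂e^{iθ₂}+r₃e^{iθ₃}=r₁+r₄e^{iθ₄} gives r₂ω₂e^{iθ₂}+r₃ω₃e^{iθ₃}=r₄ω₄e^{iθ₄}.
Eliminating the other unknown: ω₄ = r₂ω₂ sin(θ₂−θ₃) / [r₄ sin(θ₄−θ₃)].
Numerator sine = +0.78694; denominator sine = +0.52250.
Result = 0.0089·31.31·(+0.78694) / (0.0208·(+0.52250)) = +20.178 rad/s; magnitude 20.178 rad/s.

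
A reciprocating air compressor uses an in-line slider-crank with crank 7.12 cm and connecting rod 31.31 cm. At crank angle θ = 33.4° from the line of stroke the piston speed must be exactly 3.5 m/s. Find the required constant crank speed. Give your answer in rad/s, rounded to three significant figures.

For an in-line slider-crank, |v_piston| = rω|sinθ|·[1 + r cosθ/√(L² − r² sin²θ)].
With r = 0.0712 m, L = 0.3131 m, θ = 33.4°: the bracketed kinematic factor |dx/dθ| = 0.046694 m.
ω = v/|dx/dθ| = 3.5/0.046694 = 74.956 rad/s.

75.0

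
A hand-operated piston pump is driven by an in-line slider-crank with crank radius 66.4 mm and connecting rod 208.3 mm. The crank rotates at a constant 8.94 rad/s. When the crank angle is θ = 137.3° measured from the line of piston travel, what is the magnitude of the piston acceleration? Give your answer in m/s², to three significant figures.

ω = 8.94 rad/s
x(θ) = r cosθ + √(L² − r² sin²θ); with ω constant, a = ω²·d²x/dθ².
d²x/dθ² = −r cosθ − r²(cos2θ)/√u − r⁴ sin²2θ/(4u^{3/2}),  u = L² − r² sin²θ = 0.0413612 m².
Substituting r = 0.0664 m, L = 0.2083 m, θ = 137.3°: d²x/dθ² = +0.046486 m.
a = ω²·d²x/dθ² = (8.94)²·(+0.046486) = +3.7153 m/s²;  |a| = 3.7153 m/s².

3.72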